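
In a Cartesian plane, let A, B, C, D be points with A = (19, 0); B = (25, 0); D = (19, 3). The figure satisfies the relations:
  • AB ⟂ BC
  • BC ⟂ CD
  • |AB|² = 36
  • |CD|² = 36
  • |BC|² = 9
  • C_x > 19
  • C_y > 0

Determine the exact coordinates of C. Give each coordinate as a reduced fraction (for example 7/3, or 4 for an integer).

C = (25, 3)

1. C_x = 25  [[AB ⟂ BC ⇒ 6x-150=0] ∩ [|C−(19, 3)|²=36]]
2. C_y = 3  [[AB ⟂ BC ⇒ 6x-150=0] ∩ [|C−(19, 3)|²=36]]
   so C = (25, 3)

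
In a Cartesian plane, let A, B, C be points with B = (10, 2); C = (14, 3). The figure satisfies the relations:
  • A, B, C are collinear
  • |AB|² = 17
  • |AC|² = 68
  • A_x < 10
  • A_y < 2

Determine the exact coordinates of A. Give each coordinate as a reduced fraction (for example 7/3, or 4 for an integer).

1. A_x = 6  [[A, B, C are collinear ⇒ -1x+4y+2=0] ∩ [|A−(10, 2)|²=17]]
2. A_y = 1  [[A, B, C are collinear ⇒ -1x+4y+2=0] ∩ [|A−(10, 2)|²=17]]
   so A = (6, 1)

A = (6, 1)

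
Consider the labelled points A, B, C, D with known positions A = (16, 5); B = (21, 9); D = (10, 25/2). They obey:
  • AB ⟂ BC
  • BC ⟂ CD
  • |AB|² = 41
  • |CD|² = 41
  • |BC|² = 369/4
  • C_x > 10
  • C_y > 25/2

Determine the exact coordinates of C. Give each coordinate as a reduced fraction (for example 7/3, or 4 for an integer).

1. C_x = 15  [[AB ⟂ BC ⇒ 5x+4y-141=0] ∩ [|C−(10, 25/2)|²=41]]
2. C_y = 33/2  [[AB ⟂ BC ⇒ 5x+4y-141=0] ∩ [|C−(10, 25/2)|²=41]]
   so C = (15, 33/2)

C = (15, 33/2)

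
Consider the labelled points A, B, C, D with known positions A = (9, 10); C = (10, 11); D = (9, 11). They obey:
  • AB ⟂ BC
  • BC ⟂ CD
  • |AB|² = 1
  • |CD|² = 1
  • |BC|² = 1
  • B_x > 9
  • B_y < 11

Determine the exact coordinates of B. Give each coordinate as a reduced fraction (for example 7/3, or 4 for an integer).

B = (10, 10)

1. B_x = 10  [[BC ⟂ CD ⇒ 1x-10=0] ∩ [|B−(9, 10)|²=1]]
2. B_y = 10  [[BC ⟂ CD ⇒ 1x-10=0] ∩ [|B−(9, 10)|²=1]]
   so B = (10, 10)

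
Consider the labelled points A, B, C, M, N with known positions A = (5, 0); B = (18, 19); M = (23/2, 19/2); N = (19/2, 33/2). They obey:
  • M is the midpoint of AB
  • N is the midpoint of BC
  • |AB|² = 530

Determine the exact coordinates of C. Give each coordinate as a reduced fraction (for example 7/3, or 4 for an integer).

C = (1, 14)

1. C_x = 1  [C = 2·N−B = 2·(19/2, 33/2)−(18, 19)]
2. C_y = 14  [C = 2·N−B = 2·(19/2, 33/2)−(18, 19)]
   so C = (1, 14)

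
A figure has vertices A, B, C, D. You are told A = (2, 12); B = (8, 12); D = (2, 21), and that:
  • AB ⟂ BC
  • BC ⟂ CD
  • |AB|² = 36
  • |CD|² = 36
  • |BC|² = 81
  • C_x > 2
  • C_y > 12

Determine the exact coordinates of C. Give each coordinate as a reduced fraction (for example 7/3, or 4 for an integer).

1. C_x = 8  [[AB ⟂ BC ⇒ 6x-48=0] ∩ [|C−(2, 21)|²=36]]
2. C_y = 21  [[AB ⟂ BC ⇒ 6x-48=0] ∩ [|C−(2, 21)|²=36]]
   so C = (8, 21)

C = (8, 21)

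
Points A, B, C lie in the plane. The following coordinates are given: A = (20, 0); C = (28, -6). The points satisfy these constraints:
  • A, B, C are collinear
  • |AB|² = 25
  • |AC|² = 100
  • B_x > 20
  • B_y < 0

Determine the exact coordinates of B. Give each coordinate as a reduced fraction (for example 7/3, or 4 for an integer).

1. B_x = 24  [[A, B, C are collinear ⇒ -6x-8y+120=0] ∩ [|B−(20, 0)|²=25]]
2. B_y = -3  [[A, B, C are collinear ⇒ -6x-8y+120=0] ∩ [|B−(20, 0)|²=25]]
   so B = (24, -3)

B = (24, -3)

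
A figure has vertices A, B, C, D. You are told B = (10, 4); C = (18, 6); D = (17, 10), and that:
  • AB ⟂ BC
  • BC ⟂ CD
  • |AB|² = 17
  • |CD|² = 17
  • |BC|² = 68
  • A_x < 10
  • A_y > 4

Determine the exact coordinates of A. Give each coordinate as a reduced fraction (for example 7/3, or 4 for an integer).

1. A_x = 9  [[AB ⟂ BC ⇒ -8x-2y+88=0] ∩ [|A−(10, 4)|²=17]]
2. A_y = 8  [[AB ⟂ BC ⇒ -8x-2y+88=0] ∩ [|A−(10, 4)|²=17]]
   so A = (9, 8)

A = (9, 8)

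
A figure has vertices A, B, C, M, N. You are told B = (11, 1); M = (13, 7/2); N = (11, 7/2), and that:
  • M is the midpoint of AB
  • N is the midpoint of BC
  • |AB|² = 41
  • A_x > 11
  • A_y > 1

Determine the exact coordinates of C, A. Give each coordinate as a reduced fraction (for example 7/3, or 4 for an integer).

1. A_x = 15  [A = 2·M−B = 2·(13, 7/2)−(11, 1)]
2. A_y = 6  [A = 2·M−B = 2·(13, 7/2)−(11, 1)]
   so A = (15, 6)
3. C_x = 11  [C = 2·N−B = 2·(11, 7/2)−(11, 1)]
4. C_y = 6  [C = 2·N−B = 2·(11, 7/2)−(11, 1)]
   so C = (11, 6)

C = (11, 6)
A = (15, 6)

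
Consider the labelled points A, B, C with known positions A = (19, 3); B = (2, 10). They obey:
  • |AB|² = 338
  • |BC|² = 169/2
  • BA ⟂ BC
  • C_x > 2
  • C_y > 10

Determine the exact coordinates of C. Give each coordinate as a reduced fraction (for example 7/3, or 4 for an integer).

C = (11/2, 37/2)

1. C_x = 11/2  [[BA ⟂ BC ⇒ 17x-7y+36=0] ∩ [|C−(2, 10)|²=169/2]]
2. C_y = 37/2  [[BA ⟂ BC ⇒ 17x-7y+36=0] ∩ [|C−(2, 10)|²=169/2]]
   so C = (11/2, 37/2)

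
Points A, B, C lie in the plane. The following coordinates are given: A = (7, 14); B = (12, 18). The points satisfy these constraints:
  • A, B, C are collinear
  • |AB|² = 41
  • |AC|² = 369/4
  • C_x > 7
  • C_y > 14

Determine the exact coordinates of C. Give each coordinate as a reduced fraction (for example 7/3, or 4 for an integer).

C = (29/2, 20)

1. C_x = 29/2  [[A, B, C are collinear ⇒ -4x+5y-42=0] ∩ [|C−(7, 14)|²=369/4]]
2. C_y = 20  [[A, B, C are collinear ⇒ -4x+5y-42=0] ∩ [|C−(7, 14)|²=369/4]]
   so C = (29/2, 20)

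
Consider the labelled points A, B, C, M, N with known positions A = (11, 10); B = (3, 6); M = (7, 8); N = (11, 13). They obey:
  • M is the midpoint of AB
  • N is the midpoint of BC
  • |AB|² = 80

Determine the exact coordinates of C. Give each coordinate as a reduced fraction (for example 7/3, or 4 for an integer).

C = (19, 20)

1. C_x = 19  [C = 2·N−B = 2·(11, 13)−(3, 6)]
2. C_y = 20  [C = 2·N−B = 2·(11, 13)−(3, 6)]
   so C = (19, 20)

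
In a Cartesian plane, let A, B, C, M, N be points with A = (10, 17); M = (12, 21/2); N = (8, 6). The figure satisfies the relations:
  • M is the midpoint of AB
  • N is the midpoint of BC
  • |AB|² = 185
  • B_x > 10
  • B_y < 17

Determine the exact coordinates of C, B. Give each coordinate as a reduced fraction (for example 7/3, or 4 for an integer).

C = (2, 8)
B = (14, 4)

1. B_x = 14  [B = 2·M−A = 2·(12, 21/2)−(10, 17)]
2. B_y = 4  [B = 2·M−A = 2·(12, 21/2)−(10, 17)]
   so B = (14, 4)
3. C_x = 2  [C = 2·N−B = 2·(8, 6)−(14, 4)]
4. C_y = 8  [C = 2·N−B = 2·(8, 6)−(14, 4)]
   so C = (2, 8)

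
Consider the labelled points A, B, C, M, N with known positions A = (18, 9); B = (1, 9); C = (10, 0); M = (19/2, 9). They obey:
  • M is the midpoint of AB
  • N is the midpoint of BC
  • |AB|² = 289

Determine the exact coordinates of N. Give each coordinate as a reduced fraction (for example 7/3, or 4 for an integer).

N = (11/2, 9/2)

1. N_x = 11/2  [2·N = B+C = (1, 9)+(10, 0)]
2. N_y = 9/2  [2·N = B+C = (1, 9)+(10, 0)]
   so N = (11/2, 9/2)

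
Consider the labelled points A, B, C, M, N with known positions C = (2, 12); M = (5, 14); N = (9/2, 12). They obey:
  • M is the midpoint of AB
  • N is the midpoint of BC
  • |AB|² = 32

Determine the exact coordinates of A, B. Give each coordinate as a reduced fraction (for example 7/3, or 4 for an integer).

A = (3, 16)
B = (7, 12)

1. B_x = 7  [B = 2·N−C = 2·(9/2, 12)−(2, 12)]
2. B_y = 12  [B = 2·N−C = 2·(9/2, 12)−(2, 12)]
   so B = (7, 12)
3. A_x = 3  [A = 2·M−B = 2·(5, 14)−(7, 12)]
4. A_y = 16  [A = 2·M−B = 2·(5, 14)−(7, 12)]
   so A = (3, 16)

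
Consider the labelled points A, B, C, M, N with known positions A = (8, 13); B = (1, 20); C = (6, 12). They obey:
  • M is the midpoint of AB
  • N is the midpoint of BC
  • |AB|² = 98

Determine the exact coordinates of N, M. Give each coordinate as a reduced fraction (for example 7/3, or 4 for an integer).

1. M_x = 9/2  [2·M = A+B = (8, 13)+(1, 20)]
2. M_y = 33/2  [2·M = A+B = (8, 13)+(1, 20)]
   so M = (9/2, 33/2)
3. N_x = 7/2  [2·N = B+C = (1, 20)+(6, 12)]
4. N_y = 16  [2·N = B+C = (1, 20)+(6, 12)]
   so N = (7/2, 16)

N = (7/2, 16)
M = (9/2, 33/2)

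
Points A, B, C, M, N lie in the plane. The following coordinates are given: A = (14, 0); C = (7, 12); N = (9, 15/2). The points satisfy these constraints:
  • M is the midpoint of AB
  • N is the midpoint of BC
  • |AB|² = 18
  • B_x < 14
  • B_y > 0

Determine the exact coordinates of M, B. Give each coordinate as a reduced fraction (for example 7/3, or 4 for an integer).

M = (25/2, 3/2)
B = (11, 3)

1. B_x = 11  [B = 2·N−C = 2·(9, 15/2)−(7, 12)]
2. B_y = 3  [B = 2·N−C = 2·(9, 15/2)−(7, 12)]
   so B = (11, 3)
3. M_x = 25/2  [2·M = A+B = (14, 0)+(11, 3)]
4. M_y = 3/2  [2·M = A+B = (14, 0)+(11, 3)]
   so M = (25/2, 3/2)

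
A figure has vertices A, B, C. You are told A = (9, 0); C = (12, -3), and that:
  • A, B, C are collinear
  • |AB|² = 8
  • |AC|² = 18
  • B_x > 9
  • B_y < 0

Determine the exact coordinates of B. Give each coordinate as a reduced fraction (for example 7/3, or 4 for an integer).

B = (11, -2)

1. B_x = 11  [[A, B, C are collinear ⇒ -3x-3y+27=0] ∩ [|B−(9, 0)|²=8]]
2. B_y = -2  [[A, B, C are collinear ⇒ -3x-3y+27=0] ∩ [|B−(9, 0)|²=8]]
   so B = (11, -2)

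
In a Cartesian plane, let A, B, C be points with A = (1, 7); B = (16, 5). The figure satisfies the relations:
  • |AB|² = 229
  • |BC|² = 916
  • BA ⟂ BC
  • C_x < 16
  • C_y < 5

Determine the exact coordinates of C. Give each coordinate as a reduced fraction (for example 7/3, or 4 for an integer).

C = (12, -25)

1. C_x = 12  [[BA ⟂ BC ⇒ -15x+2y+230=0] ∩ [|C−(16, 5)|²=916]]
2. C_y = -25  [[BA ⟂ BC ⇒ -15x+2y+230=0] ∩ [|C−(16, 5)|²=916]]
   so C = (12, -25)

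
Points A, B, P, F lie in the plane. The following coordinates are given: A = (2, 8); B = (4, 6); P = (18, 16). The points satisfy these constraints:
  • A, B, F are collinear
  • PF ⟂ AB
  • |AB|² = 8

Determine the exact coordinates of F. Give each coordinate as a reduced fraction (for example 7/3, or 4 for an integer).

F = (6, 4)

1. F_x = 6  [[A, B, F are collinear ⇒ 2x+2y-20=0] ∩ [PF ⟂ AB ⇒ 2x-2y-4=0]]
2. F_y = 4  [[A, B, F are collinear ⇒ 2x+2y-20=0] ∩ [PF ⟂ AB ⇒ 2x-2y-4=0]]
   so F = (6, 4)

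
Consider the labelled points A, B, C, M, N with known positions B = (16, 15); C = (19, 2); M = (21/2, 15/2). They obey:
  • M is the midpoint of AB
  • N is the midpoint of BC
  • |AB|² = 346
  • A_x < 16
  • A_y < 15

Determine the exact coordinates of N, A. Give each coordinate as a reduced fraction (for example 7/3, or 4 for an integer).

1. A_x = 5  [A = 2·M−B = 2·(21/2, 15/2)−(16, 15)]
2. A_y = 0  [A = 2·M−B = 2·(21/2, 15/2)−(16, 15)]
   so A = (5, 0)
3. N_x = 35/2  [2·N = B+C = (16, 15)+(19, 2)]
4. N_y = 17/2  [2·N = B+C = (16, 15)+(19, 2)]
   so N = (35/2, 17/2)

N = (35/2, 17/2)
A = (5, 0)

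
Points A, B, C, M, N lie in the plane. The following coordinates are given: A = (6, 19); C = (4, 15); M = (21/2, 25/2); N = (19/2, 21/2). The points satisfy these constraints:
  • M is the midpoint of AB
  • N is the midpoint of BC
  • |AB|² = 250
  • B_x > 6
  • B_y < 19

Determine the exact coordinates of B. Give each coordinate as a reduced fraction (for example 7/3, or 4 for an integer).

1. B_x = 15  [B = 2·M−A = 2·(21/2, 25/2)−(6, 19)]
2. B_y = 6  [B = 2·M−A = 2·(21/2, 25/2)−(6, 19)]
   so B = (15, 6)

B = (15, 6)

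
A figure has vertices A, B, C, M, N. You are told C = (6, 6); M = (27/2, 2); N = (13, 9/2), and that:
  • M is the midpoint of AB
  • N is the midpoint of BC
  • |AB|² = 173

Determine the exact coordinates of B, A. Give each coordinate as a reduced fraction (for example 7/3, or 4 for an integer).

1. B_x = 20  [B = 2·N−C = 2·(13, 9/2)−(6, 6)]
2. B_y = 3  [B = 2·N−C = 2·(13, 9/2)−(6, 6)]
   so B = (20, 3)
3. A_x = 7  [A = 2·M−B = 2·(27/2, 2)−(20, 3)]
4. A_y = 1  [A = 2·M−B = 2·(27/2, 2)−(20, 3)]
   so A = (7, 1)

B = (20, 3)
A = (7, 1)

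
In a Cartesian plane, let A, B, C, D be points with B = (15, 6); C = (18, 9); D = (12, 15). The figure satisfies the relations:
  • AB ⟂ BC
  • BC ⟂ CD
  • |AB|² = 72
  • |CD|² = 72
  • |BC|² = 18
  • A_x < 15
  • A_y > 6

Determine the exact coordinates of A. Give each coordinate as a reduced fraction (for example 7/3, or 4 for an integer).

1. A_x = 9  [[AB ⟂ BC ⇒ -3x-3y+63=0] ∩ [|A−(15, 6)|²=72]]
2. A_y = 12  [[AB ⟂ BC ⇒ -3x-3y+63=0] ∩ [|A−(15, 6)|²=72]]
   so A = (9, 12)

A = (9, 12)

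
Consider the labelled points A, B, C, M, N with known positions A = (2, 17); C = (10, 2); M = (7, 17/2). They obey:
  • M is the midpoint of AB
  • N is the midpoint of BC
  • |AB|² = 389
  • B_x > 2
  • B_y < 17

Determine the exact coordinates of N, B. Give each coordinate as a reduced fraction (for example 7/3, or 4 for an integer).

N = (11, 1)
B = (12, 0)

1. B_x = 12  [B = 2·M−A = 2·(7, 17/2)−(2, 17)]
2. B_y = 0  [B = 2·M−A = 2·(7, 17/2)−(2, 17)]
   so B = (12, 0)
3. N_x = 11  [2·N = B+C = (12, 0)+(10, 2)]
4. N_y = 1  [2·N = B+C = (12, 0)+(10, 2)]
   so N = (11, 1)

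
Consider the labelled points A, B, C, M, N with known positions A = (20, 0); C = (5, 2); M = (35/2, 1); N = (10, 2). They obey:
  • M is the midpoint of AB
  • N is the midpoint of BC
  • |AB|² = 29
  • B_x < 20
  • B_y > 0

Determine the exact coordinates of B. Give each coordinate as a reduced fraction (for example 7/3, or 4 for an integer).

1. B_x = 15  [B = 2·M−A = 2·(35/2, 1)−(20, 0)]
2. B_y = 2  [B = 2·M−A = 2·(35/2, 1)−(20, 0)]
   so B = (15, 2)

B = (15, 2)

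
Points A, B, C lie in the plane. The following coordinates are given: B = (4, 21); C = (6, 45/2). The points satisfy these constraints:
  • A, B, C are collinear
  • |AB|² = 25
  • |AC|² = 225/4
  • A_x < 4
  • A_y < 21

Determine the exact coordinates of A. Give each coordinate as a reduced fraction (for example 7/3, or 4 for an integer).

A = (0, 18)

1. A_x = 0  [[A, B, C are collinear ⇒ -3/2x+2y-36=0] ∩ [|A−(4, 21)|²=25]]
2. A_y = 18  [[A, B, C are collinear ⇒ -3/2x+2y-36=0] ∩ [|A−(4, 21)|²=25]]
   so A = (0, 18)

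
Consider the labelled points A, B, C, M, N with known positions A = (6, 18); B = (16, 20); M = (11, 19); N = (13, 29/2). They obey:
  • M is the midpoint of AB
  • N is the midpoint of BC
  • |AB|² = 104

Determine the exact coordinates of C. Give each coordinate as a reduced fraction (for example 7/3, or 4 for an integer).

1. C_x = 10  [C = 2·N−B = 2·(13, 29/2)−(16, 20)]
2. C_y = 9  [C = 2·N−B = 2·(13, 29/2)−(16, 20)]
   so C = (10, 9)

C = (10, 9)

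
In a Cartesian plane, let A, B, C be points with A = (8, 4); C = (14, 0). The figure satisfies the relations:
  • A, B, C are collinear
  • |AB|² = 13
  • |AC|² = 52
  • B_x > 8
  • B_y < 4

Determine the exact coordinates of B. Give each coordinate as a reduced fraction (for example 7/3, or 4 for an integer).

1. B_x = 11  [[A, B, C are collinear ⇒ -4x-6y+56=0] ∩ [|B−(8, 4)|²=13]]
2. B_y = 2  [[A, B, C are collinear ⇒ -4x-6y+56=0] ∩ [|B−(8, 4)|²=13]]
   so B = (11, 2)

B = (11, 2)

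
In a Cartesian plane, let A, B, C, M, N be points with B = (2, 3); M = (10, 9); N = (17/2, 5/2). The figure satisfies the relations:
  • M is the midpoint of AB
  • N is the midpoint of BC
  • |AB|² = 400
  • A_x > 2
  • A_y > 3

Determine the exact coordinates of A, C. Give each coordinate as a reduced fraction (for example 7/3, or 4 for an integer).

1. A_x = 18  [A = 2·M−B = 2·(10, 9)−(2, 3)]
2. A_y = 15  [A = 2·M−B = 2·(10, 9)−(2, 3)]
   so A = (18, 15)
3. C_x = 15  [C = 2·N−B = 2·(17/2, 5/2)−(2, 3)]
4. C_y = 2  [C = 2·N−B = 2·(17/2, 5/2)−(2, 3)]
   so C = (15, 2)

A = (18, 15)
C = (15, 2)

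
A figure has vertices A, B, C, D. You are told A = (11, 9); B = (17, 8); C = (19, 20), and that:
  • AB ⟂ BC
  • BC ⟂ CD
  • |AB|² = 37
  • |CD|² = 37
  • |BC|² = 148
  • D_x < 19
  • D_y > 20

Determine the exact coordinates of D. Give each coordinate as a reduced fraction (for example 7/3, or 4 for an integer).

1. D_x = 13  [[BC ⟂ CD ⇒ 2x+12y-278=0] ∩ [|D−(19, 20)|²=37]]
2. D_y = 21  [[BC ⟂ CD ⇒ 2x+12y-278=0] ∩ [|D−(19, 20)|²=37]]
   so D = (13, 21)

D = (13, 21)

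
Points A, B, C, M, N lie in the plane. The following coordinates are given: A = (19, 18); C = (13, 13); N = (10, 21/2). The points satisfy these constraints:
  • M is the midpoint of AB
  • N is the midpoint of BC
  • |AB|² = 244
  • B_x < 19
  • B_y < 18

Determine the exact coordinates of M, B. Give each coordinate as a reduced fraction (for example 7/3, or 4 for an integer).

1. B_x = 7  [B = 2·N−C = 2·(10, 21/2)−(13, 13)]
2. B_y = 8  [B = 2·N−C = 2·(10, 21/2)−(13, 13)]
   so B = (7, 8)
3. M_x = 13  [2·M = A+B = (19, 18)+(7, 8)]
4. M_y = 13  [2·M = A+B = (19, 18)+(7, 8)]
   so M = (13, 13)

M = (13, 13)
B = (7, 8)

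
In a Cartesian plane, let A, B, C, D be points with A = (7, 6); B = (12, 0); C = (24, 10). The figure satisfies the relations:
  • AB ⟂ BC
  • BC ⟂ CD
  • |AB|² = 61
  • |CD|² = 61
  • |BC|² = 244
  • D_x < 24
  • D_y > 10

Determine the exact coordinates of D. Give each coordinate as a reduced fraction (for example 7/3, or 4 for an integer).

D = (19, 16)

1. D_x = 19  [[BC ⟂ CD ⇒ 12x+10y-388=0] ∩ [|D−(24, 10)|²=61]]
2. D_y = 16  [[BC ⟂ CD ⇒ 12x+10y-388=0] ∩ [|D−(24, 10)|²=61]]
   so D = (19, 16)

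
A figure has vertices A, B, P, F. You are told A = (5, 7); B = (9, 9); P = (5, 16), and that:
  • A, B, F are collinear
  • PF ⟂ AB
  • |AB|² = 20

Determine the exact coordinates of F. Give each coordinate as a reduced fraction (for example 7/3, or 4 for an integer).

F = (43/5, 44/5)

1. F_x = 43/5  [[A, B, F are collinear ⇒ -2x+4y-18=0] ∩ [PF ⟂ AB ⇒ 4x+2y-52=0]]
2. F_y = 44/5  [[A, B, F are collinear ⇒ -2x+4y-18=0] ∩ [PF ⟂ AB ⇒ 4x+2y-52=0]]
   so F = (43/5, 44/5)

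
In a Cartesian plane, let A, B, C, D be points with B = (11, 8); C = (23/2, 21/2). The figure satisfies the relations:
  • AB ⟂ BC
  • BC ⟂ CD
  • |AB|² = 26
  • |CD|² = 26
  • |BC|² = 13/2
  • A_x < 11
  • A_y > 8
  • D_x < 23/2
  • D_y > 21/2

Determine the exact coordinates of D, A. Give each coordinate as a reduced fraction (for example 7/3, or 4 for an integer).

D = (13/2, 23/2)
A = (6, 9)

1. D_x = 13/2  [[BC ⟂ CD ⇒ 1/2x+5/2y-32=0] ∩ [|D−(23/2, 21/2)|²=26]]
2. D_y = 23/2  [[BC ⟂ CD ⇒ 1/2x+5/2y-32=0] ∩ [|D−(23/2, 21/2)|²=26]]
   so D = (13/2, 23/2)
3. A_x = 6  [[AB ⟂ BC ⇒ -1/2x-5/2y+51/2=0] ∩ [|A−(11, 8)|²=26]]
4. A_y = 9  [[AB ⟂ BC ⇒ -1/2x-5/2y+51/2=0] ∩ [|A−(11, 8)|²=26]]
   so A = (6, 9)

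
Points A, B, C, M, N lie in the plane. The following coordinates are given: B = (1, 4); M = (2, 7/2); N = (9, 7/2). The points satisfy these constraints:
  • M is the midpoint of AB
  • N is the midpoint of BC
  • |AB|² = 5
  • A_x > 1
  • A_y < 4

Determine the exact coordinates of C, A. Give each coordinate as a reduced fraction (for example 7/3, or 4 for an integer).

C = (17, 3)
A = (3, 3)

1. A_x = 3  [A = 2·M−B = 2·(2, 7/2)−(1, 4)]
2. A_y = 3  [A = 2·M−B = 2·(2, 7/2)−(1, 4)]
   so A = (3, 3)
3. C_x = 17  [C = 2·N−B = 2·(9, 7/2)−(1, 4)]
4. C_y = 3  [C = 2·N−B = 2·(9, 7/2)−(1, 4)]
   so C = (17, 3)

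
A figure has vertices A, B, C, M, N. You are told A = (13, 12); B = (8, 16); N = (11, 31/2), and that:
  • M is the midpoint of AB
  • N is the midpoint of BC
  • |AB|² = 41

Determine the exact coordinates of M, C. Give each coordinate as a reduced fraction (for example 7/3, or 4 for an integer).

M = (21/2, 14)
C = (14, 15)

1. M_x = 21/2  [2·M = A+B = (13, 12)+(8, 16)]
2. M_y = 14  [2·M = A+B = (13, 12)+(8, 16)]
   so M = (21/2, 14)
3. C_x = 14  [C = 2·N−B = 2·(11, 31/2)−(8, 16)]
4. C_y = 15  [C = 2·N−B = 2·(11, 31/2)−(8, 16)]
   so C = (14, 15)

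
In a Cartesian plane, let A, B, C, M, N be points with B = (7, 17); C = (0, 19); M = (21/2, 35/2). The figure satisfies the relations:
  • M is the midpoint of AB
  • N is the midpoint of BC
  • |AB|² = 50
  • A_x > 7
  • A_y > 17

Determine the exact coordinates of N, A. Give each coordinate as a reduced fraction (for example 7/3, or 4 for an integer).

1. A_x = 14  [A = 2·M−B = 2·(21/2, 35/2)−(7, 17)]
2. A_y = 18  [A = 2·M−B = 2·(21/2, 35/2)−(7, 17)]
   so A = (14, 18)
3. N_x = 7/2  [2·N = B+C = (7, 17)+(0, 19)]
4. N_y = 18  [2·N = B+C = (7, 17)+(0, 19)]
   so N = (7/2, 18)

N = (7/2, 18)
A = (14, 18)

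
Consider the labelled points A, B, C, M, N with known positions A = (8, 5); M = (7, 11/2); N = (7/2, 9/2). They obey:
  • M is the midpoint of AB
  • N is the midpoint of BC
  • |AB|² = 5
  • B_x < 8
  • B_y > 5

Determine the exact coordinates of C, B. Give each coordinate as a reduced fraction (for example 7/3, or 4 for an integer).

C = (1, 3)
B = (6, 6)

1. B_x = 6  [B = 2·M−A = 2·(7, 11/2)−(8, 5)]
2. B_y = 6  [B = 2·M−A = 2·(7, 11/2)−(8, 5)]
   so B = (6, 6)
3. C_x = 1  [C = 2·N−B = 2·(7/2, 9/2)−(6, 6)]
4. C_y = 3  [C = 2·N−B = 2·(7/2, 9/2)−(6, 6)]
   so C = (1, 3)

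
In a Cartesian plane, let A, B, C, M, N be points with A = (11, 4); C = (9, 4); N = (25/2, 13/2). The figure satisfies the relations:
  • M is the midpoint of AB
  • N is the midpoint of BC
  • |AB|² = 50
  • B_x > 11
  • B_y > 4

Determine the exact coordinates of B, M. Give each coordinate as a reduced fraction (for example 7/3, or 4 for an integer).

1. B_x = 16  [B = 2·N−C = 2·(25/2, 13/2)−(9, 4)]
2. B_y = 9  [B = 2·N−C = 2·(25/2, 13/2)−(9, 4)]
   so B = (16, 9)
3. M_x = 27/2  [2·M = A+B = (11, 4)+(16, 9)]
4. M_y = 13/2  [2·M = A+B = (11, 4)+(16, 9)]
   so M = (27/2, 13/2)

B = (16, 9)
M = (27/2, 13/2)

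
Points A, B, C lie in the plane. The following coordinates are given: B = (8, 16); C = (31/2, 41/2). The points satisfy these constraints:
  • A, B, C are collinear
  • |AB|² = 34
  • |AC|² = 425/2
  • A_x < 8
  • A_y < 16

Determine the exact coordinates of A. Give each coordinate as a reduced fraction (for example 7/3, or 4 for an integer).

A = (3, 13)

1. A_x = 3  [[A, B, C are collinear ⇒ -9/2x+15/2y-84=0] ∩ [|A−(8, 16)|²=34]]
2. A_y = 13  [[A, B, C are collinear ⇒ -9/2x+15/2y-84=0] ∩ [|A−(8, 16)|²=34]]
   so A = (3, 13)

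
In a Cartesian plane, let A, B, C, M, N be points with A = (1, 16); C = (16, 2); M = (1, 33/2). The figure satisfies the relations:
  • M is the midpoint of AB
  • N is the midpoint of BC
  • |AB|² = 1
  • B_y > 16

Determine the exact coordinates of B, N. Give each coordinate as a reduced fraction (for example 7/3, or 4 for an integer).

B = (1, 17)
N = (17/2, 19/2)

1. B_x = 1  [B = 2·M−A = 2·(1, 33/2)−(1, 16)]
2. B_y = 17  [B = 2·M−A = 2·(1, 33/2)−(1, 16)]
   so B = (1, 17)
3. N_x = 17/2  [2·N = B+C = (1, 17)+(16, 2)]
4. N_y = 19/2  [2·N = B+C = (1, 17)+(16, 2)]
   so N = (17/2, 19/2)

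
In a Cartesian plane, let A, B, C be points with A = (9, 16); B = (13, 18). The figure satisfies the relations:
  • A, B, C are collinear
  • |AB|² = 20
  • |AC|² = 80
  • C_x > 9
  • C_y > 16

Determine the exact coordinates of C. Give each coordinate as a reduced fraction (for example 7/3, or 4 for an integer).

C = (17, 20)

1. C_x = 17  [[A, B, C are collinear ⇒ -2x+4y-46=0] ∩ [|C−(9, 16)|²=80]]
2. C_y = 20  [[A, B, C are collinear ⇒ -2x+4y-46=0] ∩ [|C−(9, 16)|²=80]]
   so C = (17, 20)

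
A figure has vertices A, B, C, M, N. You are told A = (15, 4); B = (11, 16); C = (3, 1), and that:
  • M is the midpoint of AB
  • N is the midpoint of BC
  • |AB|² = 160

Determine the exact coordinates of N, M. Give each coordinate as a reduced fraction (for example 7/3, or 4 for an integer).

1. M_x = 13  [2·M = A+B = (15, 4)+(11, 16)]
2. M_y = 10  [2·M = A+B = (15, 4)+(11, 16)]
   so M = (13, 10)
3. N_x = 7  [2·N = B+C = (11, 16)+(3, 1)]
4. N_y = 17/2  [2·N = B+C = (11, 16)+(3, 1)]
   so N = (7, 17/2)

N = (7, 17/2)
M = (13, 10)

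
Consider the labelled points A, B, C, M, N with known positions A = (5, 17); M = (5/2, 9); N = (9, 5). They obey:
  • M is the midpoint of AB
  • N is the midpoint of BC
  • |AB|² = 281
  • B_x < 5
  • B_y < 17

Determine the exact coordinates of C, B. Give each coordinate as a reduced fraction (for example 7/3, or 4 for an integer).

C = (18, 9)
B = (0, 1)

1. B_x = 0  [B = 2·M−A = 2·(5/2, 9)−(5, 17)]
2. B_y = 1  [B = 2·M−A = 2·(5/2, 9)−(5, 17)]
   so B = (0, 1)
3. C_x = 18  [C = 2·N−B = 2·(9, 5)−(0, 1)]
4. C_y = 9  [C = 2·N−B = 2·(9, 5)−(0, 1)]
   so C = (18, 9)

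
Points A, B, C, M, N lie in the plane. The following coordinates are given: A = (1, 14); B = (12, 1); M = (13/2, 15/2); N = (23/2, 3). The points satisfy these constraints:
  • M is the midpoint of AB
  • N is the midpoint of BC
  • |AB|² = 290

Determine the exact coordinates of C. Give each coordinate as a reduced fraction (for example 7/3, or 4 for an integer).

C = (11, 5)

1. C_x = 11  [C = 2·N−B = 2·(23/2, 3)−(12, 1)]
2. C_y = 5  [C = 2·N−B = 2·(23/2, 3)−(12, 1)]
   so C = (11, 5)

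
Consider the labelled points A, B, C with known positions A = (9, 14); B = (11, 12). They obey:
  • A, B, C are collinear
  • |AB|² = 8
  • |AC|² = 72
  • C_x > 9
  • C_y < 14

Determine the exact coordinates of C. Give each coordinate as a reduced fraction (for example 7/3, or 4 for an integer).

C = (15, 8)

1. C_x = 15  [[A, B, C are collinear ⇒ 2x+2y-46=0] ∩ [|C−(9, 14)|²=72]]
2. C_y = 8  [[A, B, C are collinear ⇒ 2x+2y-46=0] ∩ [|C−(9, 14)|²=72]]
   so C = (15, 8)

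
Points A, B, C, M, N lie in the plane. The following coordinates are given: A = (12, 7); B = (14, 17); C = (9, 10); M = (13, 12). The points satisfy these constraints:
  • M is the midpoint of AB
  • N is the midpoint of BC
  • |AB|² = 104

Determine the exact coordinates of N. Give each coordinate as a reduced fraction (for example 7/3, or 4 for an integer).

1. N_x = 23/2  [2·N = B+C = (14, 17)+(9, 10)]
2. N_y = 27/2  [2·N = B+C = (14, 17)+(9, 10)]
   so N = (23/2, 27/2)

N = (23/2, 27/2)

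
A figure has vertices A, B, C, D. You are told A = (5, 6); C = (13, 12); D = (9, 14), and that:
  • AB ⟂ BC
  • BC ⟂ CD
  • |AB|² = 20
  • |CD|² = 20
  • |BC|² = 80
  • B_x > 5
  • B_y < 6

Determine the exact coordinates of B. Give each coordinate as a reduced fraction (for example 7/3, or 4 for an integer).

B = (9, 4)

1. B_x = 9  [[BC ⟂ CD ⇒ 4x-2y-28=0] ∩ [|B−(5, 6)|²=20]]
2. B_y = 4  [[BC ⟂ CD ⇒ 4x-2y-28=0] ∩ [|B−(5, 6)|²=20]]
   so B = (9, 4)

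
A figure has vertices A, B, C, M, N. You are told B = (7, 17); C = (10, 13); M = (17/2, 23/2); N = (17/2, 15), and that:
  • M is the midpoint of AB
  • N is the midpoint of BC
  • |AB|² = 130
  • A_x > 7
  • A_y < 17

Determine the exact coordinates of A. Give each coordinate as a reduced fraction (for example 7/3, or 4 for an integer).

A = (10, 6)

1. A_x = 10  [A = 2·M−B = 2·(17/2, 23/2)−(7, 17)]
2. A_y = 6  [A = 2·M−B = 2·(17/2, 23/2)−(7, 17)]
   so A = (10, 6)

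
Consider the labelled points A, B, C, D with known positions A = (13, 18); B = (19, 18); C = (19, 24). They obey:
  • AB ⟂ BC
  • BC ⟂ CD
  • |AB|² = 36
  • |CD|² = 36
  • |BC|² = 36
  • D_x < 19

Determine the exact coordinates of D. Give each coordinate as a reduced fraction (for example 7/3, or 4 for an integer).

1. D_x = 13  [[BC ⟂ CD ⇒ 6y-144=0] ∩ [|D−(19, 24)|²=36]]
2. D_y = 24  [[BC ⟂ CD ⇒ 6y-144=0] ∩ [|D−(19, 24)|²=36]]
   so D = (13, 24)

D = (13, 24)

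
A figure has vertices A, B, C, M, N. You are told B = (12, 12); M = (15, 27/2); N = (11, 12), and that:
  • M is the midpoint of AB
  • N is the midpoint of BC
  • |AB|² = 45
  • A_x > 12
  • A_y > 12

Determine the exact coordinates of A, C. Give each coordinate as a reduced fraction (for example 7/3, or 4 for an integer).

1. A_x = 18  [A = 2·M−B = 2·(15, 27/2)−(12, 12)]
2. A_y = 15  [A = 2·M−B = 2·(15, 27/2)−(12, 12)]
   so A = (18, 15)
3. C_x = 10  [C = 2·N−B = 2·(11, 12)−(12, 12)]
4. C_y = 12  [C = 2·N−B = 2·(11, 12)−(12, 12)]
   so C = (10, 12)

A = (18, 15)
C = (10, 12)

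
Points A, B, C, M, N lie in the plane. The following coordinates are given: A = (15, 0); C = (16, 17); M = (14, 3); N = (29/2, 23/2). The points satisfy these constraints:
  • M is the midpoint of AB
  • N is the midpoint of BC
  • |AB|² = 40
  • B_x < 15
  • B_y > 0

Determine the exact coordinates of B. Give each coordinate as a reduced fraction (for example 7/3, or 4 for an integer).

B = (13, 6)

1. B_x = 13  [B = 2·M−A = 2·(14, 3)−(15, 0)]
2. B_y = 6  [B = 2·M−A = 2·(14, 3)−(15, 0)]
   so B = (13, 6)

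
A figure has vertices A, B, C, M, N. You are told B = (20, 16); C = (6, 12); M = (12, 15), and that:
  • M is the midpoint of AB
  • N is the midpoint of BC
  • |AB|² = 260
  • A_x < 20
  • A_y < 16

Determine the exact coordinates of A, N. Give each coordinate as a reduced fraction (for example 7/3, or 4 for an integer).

A = (4, 14)
N = (13, 14)

1. A_x = 4  [A = 2·M−B = 2·(12, 15)−(20, 16)]
2. A_y = 14  [A = 2·M−B = 2·(12, 15)−(20, 16)]
   so A = (4, 14)
3. N_x = 13  [2·N = B+C = (20, 16)+(6, 12)]
4. N_y = 14  [2·N = B+C = (20, 16)+(6, 12)]
   so N = (13, 14)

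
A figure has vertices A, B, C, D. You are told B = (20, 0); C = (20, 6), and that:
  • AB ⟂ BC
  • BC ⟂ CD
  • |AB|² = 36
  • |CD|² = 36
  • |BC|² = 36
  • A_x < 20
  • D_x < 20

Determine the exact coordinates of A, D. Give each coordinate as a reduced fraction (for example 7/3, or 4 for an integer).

A = (14, 0)
D = (14, 6)

1. A_x = 14  [[AB ⟂ BC ⇒ -6y=0] ∩ [|A−(20, 0)|²=36]]
2. A_y = 0  [[AB ⟂ BC ⇒ -6y=0] ∩ [|A−(20, 0)|²=36]]
   so A = (14, 0)
3. D_x = 14  [[BC ⟂ CD ⇒ 6y-36=0] ∩ [|D−(20, 6)|²=36]]
4. D_y = 6  [[BC ⟂ CD ⇒ 6y-36=0] ∩ [|D−(20, 6)|²=36]]
   so D = (14, 6)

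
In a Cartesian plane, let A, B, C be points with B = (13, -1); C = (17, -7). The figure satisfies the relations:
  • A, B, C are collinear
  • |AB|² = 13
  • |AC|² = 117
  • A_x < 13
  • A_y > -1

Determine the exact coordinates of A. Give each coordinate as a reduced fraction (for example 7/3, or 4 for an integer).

A = (11, 2)

1. A_x = 11  [[A, B, C are collinear ⇒ 6x+4y-74=0] ∩ [|A−(13, -1)|²=13]]
2. A_y = 2  [[A, B, C are collinear ⇒ 6x+4y-74=0] ∩ [|A−(13, -1)|²=13]]
   so A = (11, 2)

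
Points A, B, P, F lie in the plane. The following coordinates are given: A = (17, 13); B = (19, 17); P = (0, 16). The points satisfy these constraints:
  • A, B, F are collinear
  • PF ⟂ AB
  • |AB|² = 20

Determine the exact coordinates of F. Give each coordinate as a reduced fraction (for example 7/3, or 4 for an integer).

F = (74/5, 43/5)

1. F_x = 74/5  [[A, B, F are collinear ⇒ -4x+2y+42=0] ∩ [PF ⟂ AB ⇒ 2x+4y-64=0]]
2. F_y = 43/5  [[A, B, F are collinear ⇒ -4x+2y+42=0] ∩ [PF ⟂ AB ⇒ 2x+4y-64=0]]
   so F = (74/5, 43/5)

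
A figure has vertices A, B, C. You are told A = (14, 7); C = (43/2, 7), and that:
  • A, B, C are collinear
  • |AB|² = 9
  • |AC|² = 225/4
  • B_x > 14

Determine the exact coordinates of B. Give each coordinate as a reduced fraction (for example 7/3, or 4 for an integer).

1. B_x = 17  [[A, B, C are collinear ⇒ -15/2y+105/2=0] ∩ [|B−(14, 7)|²=9]]
2. B_y = 7  [[A, B, C are collinear ⇒ -15/2y+105/2=0] ∩ [|B−(14, 7)|²=9]]
   so B = (17, 7)

B = (17, 7)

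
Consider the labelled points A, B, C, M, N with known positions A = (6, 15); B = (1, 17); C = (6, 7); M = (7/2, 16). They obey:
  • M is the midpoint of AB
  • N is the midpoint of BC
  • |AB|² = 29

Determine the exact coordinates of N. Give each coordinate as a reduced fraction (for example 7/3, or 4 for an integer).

1. N_x = 7/2  [2·N = B+C = (1, 17)+(6, 7)]
2. N_y = 12  [2·N = B+C = (1, 17)+(6, 7)]
   so N = (7/2, 12)

N = (7/2, 12)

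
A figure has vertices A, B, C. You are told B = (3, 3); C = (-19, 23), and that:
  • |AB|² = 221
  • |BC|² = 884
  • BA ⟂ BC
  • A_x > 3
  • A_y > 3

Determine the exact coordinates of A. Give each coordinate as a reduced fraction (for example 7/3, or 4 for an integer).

A = (13, 14)

1. A_x = 13  [[BA ⟂ BC ⇒ -22x+20y+6=0] ∩ [|A−(3, 3)|²=221]]
2. A_y = 14  [[BA ⟂ BC ⇒ -22x+20y+6=0] ∩ [|A−(3, 3)|²=221]]
   so A = (13, 14)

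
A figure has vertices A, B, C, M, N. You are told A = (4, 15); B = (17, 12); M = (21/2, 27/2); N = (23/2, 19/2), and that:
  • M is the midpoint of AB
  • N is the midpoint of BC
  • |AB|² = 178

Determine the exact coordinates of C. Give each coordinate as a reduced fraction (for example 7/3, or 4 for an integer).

1. C_x = 6  [C = 2·N−B = 2·(23/2, 19/2)−(17, 12)]
2. C_y = 7  [C = 2·N−B = 2·(23/2, 19/2)−(17, 12)]
   so C = (6, 7)

C = (6, 7)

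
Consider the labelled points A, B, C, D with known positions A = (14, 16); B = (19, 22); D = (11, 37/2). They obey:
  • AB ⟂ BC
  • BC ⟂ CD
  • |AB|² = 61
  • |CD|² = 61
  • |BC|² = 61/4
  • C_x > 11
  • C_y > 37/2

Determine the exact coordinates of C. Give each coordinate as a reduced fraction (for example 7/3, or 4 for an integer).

1. C_x = 16  [[AB ⟂ BC ⇒ 5x+6y-227=0] ∩ [|C−(11, 37/2)|²=61]]
2. C_y = 49/2  [[AB ⟂ BC ⇒ 5x+6y-227=0] ∩ [|C−(11, 37/2)|²=61]]
   so C = (16, 49/2)

C = (16, 49/2)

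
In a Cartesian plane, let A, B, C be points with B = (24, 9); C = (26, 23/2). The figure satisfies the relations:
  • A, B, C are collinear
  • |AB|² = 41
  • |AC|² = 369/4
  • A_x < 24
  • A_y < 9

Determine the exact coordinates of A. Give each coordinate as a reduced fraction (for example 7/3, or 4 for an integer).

A = (20, 4)

1. A_x = 20  [[A, B, C are collinear ⇒ -5/2x+2y+42=0] ∩ [|A−(24, 9)|²=41]]
2. A_y = 4  [[A, B, C are collinear ⇒ -5/2x+2y+42=0] ∩ [|A−(24, 9)|²=41]]
   so A = (20, 4)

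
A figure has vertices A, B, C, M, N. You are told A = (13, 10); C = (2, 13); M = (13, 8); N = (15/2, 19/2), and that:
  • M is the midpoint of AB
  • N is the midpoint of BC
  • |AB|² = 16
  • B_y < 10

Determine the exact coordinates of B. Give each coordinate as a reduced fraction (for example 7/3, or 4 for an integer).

B = (13, 6)

1. B_x = 13  [B = 2·M−A = 2·(13, 8)−(13, 10)]
2. B_y = 6  [B = 2·M−A = 2·(13, 8)−(13, 10)]
   so B = (13, 6)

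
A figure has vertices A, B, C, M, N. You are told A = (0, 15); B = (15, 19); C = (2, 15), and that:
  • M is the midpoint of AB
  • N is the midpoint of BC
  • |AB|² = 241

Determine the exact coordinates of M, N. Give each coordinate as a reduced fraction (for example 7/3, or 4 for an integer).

M = (15/2, 17)
N = (17/2, 17)

1. M_x = 15/2  [2·M = A+B = (0, 15)+(15, 19)]
2. M_y = 17  [2·M = A+B = (0, 15)+(15, 19)]
   so M = (15/2, 17)
3. N_x = 17/2  [2·N = B+C = (15, 19)+(2, 15)]
4. N_y = 17  [2·N = B+C = (15, 19)+(2, 15)]
   so N = (17/2, 17)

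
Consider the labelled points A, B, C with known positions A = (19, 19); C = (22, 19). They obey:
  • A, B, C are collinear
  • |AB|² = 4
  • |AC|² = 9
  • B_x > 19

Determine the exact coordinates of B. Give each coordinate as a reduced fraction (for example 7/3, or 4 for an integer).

B = (21, 19)

1. B_x = 21  [[A, B, C are collinear ⇒ -3y+57=0] ∩ [|B−(19, 19)|²=4]]
2. B_y = 19  [[A, B, C are collinear ⇒ -3y+57=0] ∩ [|B−(19, 19)|²=4]]
   so B = (21, 19)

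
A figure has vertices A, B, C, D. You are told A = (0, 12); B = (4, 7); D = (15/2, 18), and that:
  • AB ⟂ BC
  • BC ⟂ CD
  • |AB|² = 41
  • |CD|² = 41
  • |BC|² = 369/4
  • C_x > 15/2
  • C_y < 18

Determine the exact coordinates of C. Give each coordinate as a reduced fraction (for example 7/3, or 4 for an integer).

1. C_x = 23/2  [[AB ⟂ BC ⇒ 4x-5y+19=0] ∩ [|C−(15/2, 18)|²=41]]
2. C_y = 13  [[AB ⟂ BC ⇒ 4x-5y+19=0] ∩ [|C−(15/2, 18)|²=41]]
   so C = (23/2, 13)

C = (23/2, 13)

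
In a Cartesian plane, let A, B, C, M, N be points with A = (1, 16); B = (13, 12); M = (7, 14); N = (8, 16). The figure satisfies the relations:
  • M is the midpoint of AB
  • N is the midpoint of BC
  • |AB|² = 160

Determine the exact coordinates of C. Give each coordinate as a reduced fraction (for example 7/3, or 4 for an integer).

C = (3, 20)

1. C_x = 3  [C = 2·N−B = 2·(8, 16)−(13, 12)]
2. C_y = 20  [C = 2·N−B = 2·(8, 16)−(13, 12)]
   so C = (3, 20)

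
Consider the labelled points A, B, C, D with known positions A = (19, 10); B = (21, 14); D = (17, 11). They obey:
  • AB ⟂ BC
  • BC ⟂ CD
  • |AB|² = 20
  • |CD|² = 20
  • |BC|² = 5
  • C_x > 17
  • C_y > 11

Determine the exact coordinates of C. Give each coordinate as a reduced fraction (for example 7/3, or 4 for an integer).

C = (19, 15)

1. C_x = 19  [[AB ⟂ BC ⇒ 2x+4y-98=0] ∩ [|C−(17, 11)|²=20]]
2. C_y = 15  [[AB ⟂ BC ⇒ 2x+4y-98=0] ∩ [|C−(17, 11)|²=20]]
   so C = (19, 15)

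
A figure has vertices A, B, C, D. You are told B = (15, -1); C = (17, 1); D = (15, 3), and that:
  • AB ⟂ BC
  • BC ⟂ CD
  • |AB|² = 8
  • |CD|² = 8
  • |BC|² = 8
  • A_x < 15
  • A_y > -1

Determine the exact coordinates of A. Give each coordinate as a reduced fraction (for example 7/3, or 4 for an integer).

1. A_x = 13  [[AB ⟂ BC ⇒ -2x-2y+28=0] ∩ [|A−(15, -1)|²=8]]
2. A_y = 1  [[AB ⟂ BC ⇒ -2x-2y+28=0] ∩ [|A−(15, -1)|²=8]]
   so A = (13, 1)

A = (13, 1)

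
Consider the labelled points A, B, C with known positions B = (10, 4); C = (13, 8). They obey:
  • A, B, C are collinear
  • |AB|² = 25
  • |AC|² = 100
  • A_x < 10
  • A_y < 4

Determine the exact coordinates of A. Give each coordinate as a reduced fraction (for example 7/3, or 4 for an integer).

1. A_x = 7  [[A, B, C are collinear ⇒ -4x+3y+28=0] ∩ [|A−(10, 4)|²=25]]
2. A_y = 0  [[A, B, C are collinear ⇒ -4x+3y+28=0] ∩ [|A−(10, 4)|²=25]]
   so A = (7, 0)

A = (7, 0)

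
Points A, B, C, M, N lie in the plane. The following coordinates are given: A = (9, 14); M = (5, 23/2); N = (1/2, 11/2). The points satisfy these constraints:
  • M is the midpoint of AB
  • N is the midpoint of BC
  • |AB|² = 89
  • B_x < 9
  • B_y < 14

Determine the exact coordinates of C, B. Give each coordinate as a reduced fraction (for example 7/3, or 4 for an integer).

1. B_x = 1  [B = 2·M−A = 2·(5, 23/2)−(9, 14)]
2. B_y = 9  [B = 2·M−A = 2·(5, 23/2)−(9, 14)]
   so B = (1, 9)
3. C_x = 0  [C = 2·N−B = 2·(1/2, 11/2)−(1, 9)]
4. C_y = 2  [C = 2·N−B = 2·(1/2, 11/2)−(1, 9)]
   so C = (0, 2)

C = (0, 2)
B = (1, 9)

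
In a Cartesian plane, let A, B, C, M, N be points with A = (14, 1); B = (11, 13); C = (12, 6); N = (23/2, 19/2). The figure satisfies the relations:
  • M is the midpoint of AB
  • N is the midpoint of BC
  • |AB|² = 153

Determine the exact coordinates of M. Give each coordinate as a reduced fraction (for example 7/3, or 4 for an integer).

1. M_x = 25/2  [2·M = A+B = (14, 1)+(11, 13)]
2. M_y = 7  [2·M = A+B = (14, 1)+(11, 13)]
   so M = (25/2, 7)

M = (25/2, 7)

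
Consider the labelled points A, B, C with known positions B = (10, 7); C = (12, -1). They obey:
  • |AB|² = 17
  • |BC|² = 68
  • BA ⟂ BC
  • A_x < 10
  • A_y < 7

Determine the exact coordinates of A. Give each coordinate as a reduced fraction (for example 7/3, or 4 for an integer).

1. A_x = 6  [[BA ⟂ BC ⇒ 2x-8y+36=0] ∩ [|A−(10, 7)|²=17]]
2. A_y = 6  [[BA ⟂ BC ⇒ 2x-8y+36=0] ∩ [|A−(10, 7)|²=17]]
   so A = (6, 6)

A = (6, 6)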